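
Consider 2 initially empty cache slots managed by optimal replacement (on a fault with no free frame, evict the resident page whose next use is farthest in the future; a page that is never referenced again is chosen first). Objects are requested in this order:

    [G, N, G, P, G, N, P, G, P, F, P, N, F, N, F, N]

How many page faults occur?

7

G → fault, frames [G]
N → fault, frames [G, N]
G → hit
P → fault, evict N, frames [G, P]
G → hit
N → fault, evict G, frames [P, N]
P → hit
G → fault, evict N, frames [P, G]
P → hit
F → fault, evict G, frames [P, F]
P → hit
N → fault, evict P, frames [F, N]
F → hit
N → hit
F → hit
N → hit
Page faults: 7.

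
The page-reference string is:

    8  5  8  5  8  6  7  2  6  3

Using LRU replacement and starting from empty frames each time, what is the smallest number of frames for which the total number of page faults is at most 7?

f=1: 10 faults
f=2: 7 faults
f=3: 6 faults
f=4: 6 faults
f=5: 6 faults
f=6: 6 faults
Smallest f with faults ≤ 7 is 2.

2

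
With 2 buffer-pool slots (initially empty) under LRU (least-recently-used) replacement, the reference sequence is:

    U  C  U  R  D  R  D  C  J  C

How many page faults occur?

6

U: fault, frames [U]
C: fault, frames [U, C]
U: hit
R: fault, evict C, frames [U, R]
D: fault, evict U, frames [R, D]
R: hit
D: hit
C: fault, evict R, frames [D, C]
J: fault, evict D, frames [C, J]
C: hit
Page faults: 6.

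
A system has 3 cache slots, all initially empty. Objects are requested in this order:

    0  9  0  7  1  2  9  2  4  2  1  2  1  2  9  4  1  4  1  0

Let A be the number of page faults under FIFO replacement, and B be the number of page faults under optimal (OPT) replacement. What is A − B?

Under FIFO: F F . F F F F . F . F F . . F F F . . F → 13 faults.
Under OPT: F F . F F F . . F . . . . . F . . . . F → 8 faults.
A − B = 13 − 8 = 5.

5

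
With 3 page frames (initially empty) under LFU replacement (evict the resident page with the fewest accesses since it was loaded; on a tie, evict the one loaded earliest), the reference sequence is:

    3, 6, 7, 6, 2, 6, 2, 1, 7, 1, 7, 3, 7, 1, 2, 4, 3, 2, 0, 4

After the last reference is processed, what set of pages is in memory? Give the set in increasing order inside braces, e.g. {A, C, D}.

{2, 4, 6}

3: miss, frames [3]
6: miss, frames [3, 6]
7: miss, frames [3, 6, 7]
6: hit
2: miss, evict 3, frames [6, 7, 2]
6: hit
2: hit
1: miss, evict 7, frames [6, 2, 1]
7: miss, evict 1, frames [6, 2, 7]
1: miss, evict 7, frames [6, 2, 1]
7: miss, evict 1, frames [6, 2, 7]
3: miss, evict 7, frames [6, 2, 3]
7: miss, evict 3, frames [6, 2, 7]
1: miss, evict 7, frames [6, 2, 1]
2: hit
4: miss, evict 1, frames [6, 2, 4]
3: miss, evict 4, frames [6, 2, 3]
2: hit
0: miss, evict 3, frames [6, 2, 0]
4: miss, evict 0, frames [6, 2, 4]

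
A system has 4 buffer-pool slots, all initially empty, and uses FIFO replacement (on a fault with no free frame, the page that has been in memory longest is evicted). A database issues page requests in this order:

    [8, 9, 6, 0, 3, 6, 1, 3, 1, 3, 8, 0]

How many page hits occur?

5

8 -> miss, frames {8}
9 -> miss, frames {8,9}
6 -> miss, frames {8,9,6}
0 -> miss, frames {8,9,6,0}
3 -> miss, evict 8, frames {9,6,0,3}
6 -> hit
1 -> miss, evict 9, frames {6,0,3,1}
3 -> hit
1 -> hit
3 -> hit
8 -> miss, evict 6, frames {0,3,1,8}
0 -> hit
Hits: 5.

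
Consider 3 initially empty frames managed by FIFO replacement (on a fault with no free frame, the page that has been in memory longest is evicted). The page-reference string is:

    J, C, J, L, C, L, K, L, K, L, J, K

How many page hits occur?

7

J -> fault, frames (J)
C -> fault, frames (J C)
J -> hit
L -> fault, frames (J C L)
C -> hit
L -> hit
K -> fault, evict J, frames (C L K)
L -> hit
K -> hit
L -> hit
J -> fault, evict C, frames (L K J)
K -> hit
Hits: 7.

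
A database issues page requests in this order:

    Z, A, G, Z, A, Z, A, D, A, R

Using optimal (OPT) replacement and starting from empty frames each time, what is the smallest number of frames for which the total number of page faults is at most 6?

2

f=1: 10 faults
f=2: 6 faults
f=3: 5 faults
f=4: 5 faults
f=5: 5 faults
Smallest f with faults ≤ 6 is 2.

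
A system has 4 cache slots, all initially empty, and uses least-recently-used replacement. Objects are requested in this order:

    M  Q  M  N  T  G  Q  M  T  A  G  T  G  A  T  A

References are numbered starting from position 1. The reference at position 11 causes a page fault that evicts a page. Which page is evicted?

pos 1: M -> fault, frames {M}
pos 2: Q -> fault, frames {M,Q}
pos 3: M -> hit
pos 4: N -> fault, frames {Q,M,N}
pos 5: T -> fault, frames {Q,M,N,T}
pos 6: G -> fault, evict Q, frames {M,N,T,G}
pos 7: Q -> fault, evict M, frames {N,T,G,Q}
pos 8: M -> fault, evict N, frames {T,G,Q,M}
pos 9: T -> hit
pos 10: A -> fault, evict G, frames {Q,M,T,A}
pos 11: G -> fault, evict Q, frames {M,T,A,G}
At position 11, page Q is evicted.

Q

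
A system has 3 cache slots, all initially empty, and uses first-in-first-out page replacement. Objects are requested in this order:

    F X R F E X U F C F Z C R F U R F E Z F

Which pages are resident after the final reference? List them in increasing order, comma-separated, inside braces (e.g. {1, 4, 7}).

F → fault, frames [F]
X → fault, frames [F, X]
R → fault, frames [F, X, R]
F → hit
E → fault, evict F, frames [X, R, E]
X → hit
U → fault, evict X, frames [R, E, U]
F → fault, evict R, frames [E, U, F]
C → fault, evict E, frames [U, F, C]
F → hit
Z → fault, evict U, frames [F, C, Z]
C → hit
R → fault, evict F, frames [C, Z, R]
F → fault, evict C, frames [Z, R, F]
U → fault, evict Z, frames [R, F, U]
R → hit
F → hit
E → fault, evict R, frames [F, U, E]
Z → fault, evict F, frames [U, E, Z]
F → fault, evict U, frames [E, Z, F]

{E, F, Z}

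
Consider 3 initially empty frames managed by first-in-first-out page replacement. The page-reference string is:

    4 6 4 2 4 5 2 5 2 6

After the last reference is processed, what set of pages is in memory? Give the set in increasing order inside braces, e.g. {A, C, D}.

4 -> miss, frames [4]
6 -> miss, frames [4, 6]
4 -> hit
2 -> miss, frames [4, 6, 2]
4 -> hit
5 -> miss, evict 4, frames [6, 2, 5]
2 -> hit
5 -> hit
2 -> hit
6 -> hit

{2, 5, 6}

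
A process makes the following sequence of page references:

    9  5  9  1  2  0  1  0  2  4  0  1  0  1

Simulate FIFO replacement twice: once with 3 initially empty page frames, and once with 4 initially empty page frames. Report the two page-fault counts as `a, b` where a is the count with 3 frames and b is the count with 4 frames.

3 frames: F F . F F F . . . F . F . . → 7 faults.
4 frames: F F . F F F . . . F . . . . → 6 faults.
6 < 7: adding a frame reduced faults, as is typical.

7, 6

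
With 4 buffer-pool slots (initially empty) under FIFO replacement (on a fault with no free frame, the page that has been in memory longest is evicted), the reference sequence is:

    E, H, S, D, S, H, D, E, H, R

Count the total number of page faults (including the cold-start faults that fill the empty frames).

5

E -> miss, frames [E]
H -> miss, frames [E, H]
S -> miss, frames [E, H, S]
D -> miss, frames [E, H, S, D]
S -> hit
H -> hit
D -> hit
E -> hit
H -> hit
R -> miss, evict E, frames [H, S, D, R]
Page faults: 5.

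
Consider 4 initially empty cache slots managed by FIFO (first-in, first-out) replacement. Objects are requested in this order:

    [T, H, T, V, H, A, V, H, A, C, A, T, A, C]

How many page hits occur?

T -> fault, frames [T]
H -> fault, frames [T, H]
T -> hit
V -> fault, frames [T, H, V]
H -> hit
A -> fault, frames [T, H, V, A]
V -> hit
H -> hit
A -> hit
C -> fault, evict T, frames [H, V, A, C]
A -> hit
T -> fault, evict H, frames [V, A, C, T]
A -> hit
C -> hit
Hits: 8.

8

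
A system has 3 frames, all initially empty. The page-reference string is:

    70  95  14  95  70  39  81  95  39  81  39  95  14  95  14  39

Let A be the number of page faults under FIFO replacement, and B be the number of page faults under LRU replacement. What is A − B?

Under FIFO: F F F . . F F F . . . . F . . F → 8 faults.
Under LRU: F F F . . F F F . . . . F . . . → 7 faults.
A − B = 8 − 7 = 1.

1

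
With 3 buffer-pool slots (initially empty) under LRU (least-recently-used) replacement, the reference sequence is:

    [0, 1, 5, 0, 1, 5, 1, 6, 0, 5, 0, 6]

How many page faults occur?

6

0: fault, frames {0}
1: fault, frames {0,1}
5: fault, frames {0,1,5}
0: hit
1: hit
5: hit
1: hit
6: fault, evict 0, frames {5,1,6}
0: fault, evict 5, frames {1,6,0}
5: fault, evict 1, frames {6,0,5}
0: hit
6: hit
Page faults: 6.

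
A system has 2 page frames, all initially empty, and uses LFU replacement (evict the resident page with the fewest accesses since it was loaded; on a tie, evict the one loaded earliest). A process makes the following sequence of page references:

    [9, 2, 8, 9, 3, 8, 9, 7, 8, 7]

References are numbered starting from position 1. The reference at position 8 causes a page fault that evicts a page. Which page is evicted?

pos 1: 9: miss, frames [9]
pos 2: 2: miss, frames [9, 2]
pos 3: 8: miss, evict 9, frames [2, 8]
pos 4: 9: miss, evict 2, frames [8, 9]
pos 5: 3: miss, evict 8, frames [9, 3]
pos 6: 8: miss, evict 9, frames [3, 8]
pos 7: 9: miss, evict 3, frames [8, 9]
pos 8: 7: miss, evict 8, frames [9, 7]
At position 8, page 8 is evicted.

8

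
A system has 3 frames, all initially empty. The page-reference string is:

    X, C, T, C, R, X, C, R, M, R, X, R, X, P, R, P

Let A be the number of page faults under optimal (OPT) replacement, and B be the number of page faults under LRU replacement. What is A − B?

-2

Under OPT: F F F . F . . . F . . . . F . . → 6 faults.
Under LRU: F F F . F F . . F . F . . F . . → 8 faults.
A − B = 6 − 8 = -2.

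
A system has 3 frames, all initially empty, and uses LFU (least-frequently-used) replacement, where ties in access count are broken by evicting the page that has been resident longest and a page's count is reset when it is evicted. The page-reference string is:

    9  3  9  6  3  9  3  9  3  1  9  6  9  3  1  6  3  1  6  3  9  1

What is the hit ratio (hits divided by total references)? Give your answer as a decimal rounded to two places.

9: miss, frames [9]
3: miss, frames [9, 3]
9: hit
6: miss, frames [9, 3, 6]
3: hit
9: hit
3: hit
9: hit
3: hit
1: miss, evict 6, frames [9, 3, 1]
9: hit
6: miss, evict 1, frames [9, 3, 6]
9: hit
3: hit
1: miss, evict 6, frames [9, 3, 1]
6: miss, evict 1, frames [9, 3, 6]
3: hit
1: miss, evict 6, frames [9, 3, 1]
6: miss, evict 1, frames [9, 3, 6]
3: hit
9: hit
1: miss, evict 6, frames [9, 3, 1]
Hits: 12 of 22 references → 12/22 = 0.5455.

0.55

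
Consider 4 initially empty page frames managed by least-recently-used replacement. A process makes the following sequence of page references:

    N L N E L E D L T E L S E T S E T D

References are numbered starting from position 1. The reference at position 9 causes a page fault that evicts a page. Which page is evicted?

pos 1: N: miss, frames {N}
pos 2: L: miss, frames {N,L}
pos 3: N: hit
pos 4: E: miss, frames {L,N,E}
pos 5: L: hit
pos 6: E: hit
pos 7: D: miss, frames {N,L,E,D}
pos 8: L: hit
pos 9: T: miss, evict N, frames {E,D,L,T}
At position 9, page N is evicted.

N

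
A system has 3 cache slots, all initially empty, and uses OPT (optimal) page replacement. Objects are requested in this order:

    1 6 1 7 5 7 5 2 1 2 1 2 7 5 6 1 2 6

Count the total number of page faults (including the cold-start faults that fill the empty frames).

7

1: miss, frames [1]
6: miss, frames [1, 6]
1: hit
7: miss, frames [1, 6, 7]
5: miss, evict 6, frames [1, 7, 5]
7: hit
5: hit
2: miss, evict 5, frames [1, 7, 2]
1: hit
2: hit
1: hit
2: hit
7: hit
5: miss, evict 7, frames [1, 2, 5]
6: miss, evict 5, frames [1, 2, 6]
1: hit
2: hit
6: hit
Page faults: 7.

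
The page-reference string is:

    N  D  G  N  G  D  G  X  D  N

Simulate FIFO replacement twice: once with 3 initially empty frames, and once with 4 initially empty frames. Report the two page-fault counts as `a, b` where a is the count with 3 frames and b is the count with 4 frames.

3 frames: F F F . . . . F . F → 5 faults.
4 frames: F F F . . . . F . . → 4 faults.
4 < 5: adding a frame reduced faults, as is typical.

5, 4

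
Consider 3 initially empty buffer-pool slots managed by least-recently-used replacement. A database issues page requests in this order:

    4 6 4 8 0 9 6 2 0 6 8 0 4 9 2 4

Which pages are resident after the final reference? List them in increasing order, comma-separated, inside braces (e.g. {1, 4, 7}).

4: fault, frames [4]
6: fault, frames [4, 6]
4: hit
8: fault, frames [6, 4, 8]
0: fault, evict 6, frames [4, 8, 0]
9: fault, evict 4, frames [8, 0, 9]
6: fault, evict 8, frames [0, 9, 6]
2: fault, evict 0, frames [9, 6, 2]
0: fault, evict 9, frames [6, 2, 0]
6: hit
8: fault, evict 2, frames [0, 6, 8]
0: hit
4: fault, evict 6, frames [8, 0, 4]
9: fault, evict 8, frames [0, 4, 9]
2: fault, evict 0, frames [4, 9, 2]
4: hit

{2, 4, 9}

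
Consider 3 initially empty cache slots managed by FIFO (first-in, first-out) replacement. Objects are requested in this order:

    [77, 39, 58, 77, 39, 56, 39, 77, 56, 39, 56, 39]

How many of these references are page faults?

6

77 → fault, frames [77]
39 → fault, frames [77, 39]
58 → fault, frames [77, 39, 58]
77 → hit
39 → hit
56 → fault, evict 77, frames [39, 58, 56]
39 → hit
77 → fault, evict 39, frames [58, 56, 77]
56 → hit
39 → fault, evict 58, frames [56, 77, 39]
56 → hit
39 → hit
Page faults: 6.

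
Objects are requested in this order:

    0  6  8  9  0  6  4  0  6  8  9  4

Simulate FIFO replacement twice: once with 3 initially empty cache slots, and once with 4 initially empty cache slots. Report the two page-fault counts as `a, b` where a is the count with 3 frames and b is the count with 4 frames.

3 frames: F F F F F F F . . F F . → 9 faults.
4 frames: F F F F . . F F F F F F → 10 faults.
10 > 9: adding a frame increased faults — Belady's anomaly.

9, 10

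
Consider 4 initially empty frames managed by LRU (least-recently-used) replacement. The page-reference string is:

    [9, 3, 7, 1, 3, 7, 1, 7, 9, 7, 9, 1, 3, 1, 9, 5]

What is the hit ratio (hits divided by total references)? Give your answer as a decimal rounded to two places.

0.69

9: fault, frames {9}
3: fault, frames {9,3}
7: fault, frames {9,3,7}
1: fault, frames {9,3,7,1}
3: hit
7: hit
1: hit
7: hit
9: hit
7: hit
9: hit
1: hit
3: hit
1: hit
9: hit
5: fault, evict 7, frames {3,1,9,5}
Hits: 11 of 16 references → 11/16 = 0.6875.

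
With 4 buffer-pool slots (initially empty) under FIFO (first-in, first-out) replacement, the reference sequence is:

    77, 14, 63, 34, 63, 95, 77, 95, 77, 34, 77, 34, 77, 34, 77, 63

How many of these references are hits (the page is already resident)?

10

77: fault, frames (77)
14: fault, frames (77 14)
63: fault, frames (77 14 63)
34: fault, frames (77 14 63 34)
63: hit
95: fault, evict 77, frames (14 63 34 95)
77: fault, evict 14, frames (63 34 95 77)
95: hit
77: hit
34: hit
77: hit
34: hit
77: hit
34: hit
77: hit
63: hit
Hits: 10.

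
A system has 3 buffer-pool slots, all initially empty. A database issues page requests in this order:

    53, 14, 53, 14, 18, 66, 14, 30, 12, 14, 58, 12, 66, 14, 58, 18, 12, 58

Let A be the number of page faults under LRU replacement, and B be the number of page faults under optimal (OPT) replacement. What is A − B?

3

Under LRU: F F . . F F . F F . F . F F F F F . → 12 faults.
Under OPT: F F . . F F . F F . F . . F . F . . → 9 faults.
A − B = 12 − 9 = 3.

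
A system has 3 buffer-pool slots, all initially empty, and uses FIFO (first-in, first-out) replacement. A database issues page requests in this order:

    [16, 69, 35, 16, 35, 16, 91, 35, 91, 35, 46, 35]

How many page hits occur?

16: miss, frames (16)
69: miss, frames (16 69)
35: miss, frames (16 69 35)
16: hit
35: hit
16: hit
91: miss, evict 16, frames (69 35 91)
35: hit
91: hit
35: hit
46: miss, evict 69, frames (35 91 46)
35: hit
Hits: 7.

7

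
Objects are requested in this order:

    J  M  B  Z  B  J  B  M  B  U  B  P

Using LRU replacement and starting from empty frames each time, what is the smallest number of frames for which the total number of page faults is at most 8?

2

f=1: 12 faults
f=2: 8 faults
f=3: 8 faults
f=4: 6 faults
f=5: 6 faults
f=6: 6 faults
Smallest f with faults ≤ 8 is 2.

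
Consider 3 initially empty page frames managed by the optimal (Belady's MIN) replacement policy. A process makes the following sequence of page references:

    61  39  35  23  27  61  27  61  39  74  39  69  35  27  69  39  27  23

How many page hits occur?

61 → miss, frames (61)
39 → miss, frames (61 39)
35 → miss, frames (61 39 35)
23 → miss, evict 35, frames (61 39 23)
27 → miss, evict 23, frames (61 39 27)
61 → hit
27 → hit
61 → hit
39 → hit
74 → miss, evict 61, frames (39 27 74)
39 → hit
69 → miss, evict 74, frames (39 27 69)
35 → miss, evict 39, frames (27 69 35)
27 → hit
69 → hit
39 → miss, evict 35, frames (27 69 39)
27 → hit
23 → miss, evict 39, frames (27 69 23)
Hits: 8.

8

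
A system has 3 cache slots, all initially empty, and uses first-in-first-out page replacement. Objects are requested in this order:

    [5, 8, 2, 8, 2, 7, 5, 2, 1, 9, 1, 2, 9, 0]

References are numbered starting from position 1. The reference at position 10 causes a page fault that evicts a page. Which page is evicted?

7

pos 1: 5 -> miss, frames (5)
pos 2: 8 -> miss, frames (5 8)
pos 3: 2 -> miss, frames (5 8 2)
pos 4: 8 -> hit
pos 5: 2 -> hit
pos 6: 7 -> miss, evict 5, frames (8 2 7)
pos 7: 5 -> miss, evict 8, frames (2 7 5)
pos 8: 2 -> hit
pos 9: 1 -> miss, evict 2, frames (7 5 1)
pos 10: 9 -> miss, evict 7, frames (5 1 9)
At position 10, page 7 is evicted.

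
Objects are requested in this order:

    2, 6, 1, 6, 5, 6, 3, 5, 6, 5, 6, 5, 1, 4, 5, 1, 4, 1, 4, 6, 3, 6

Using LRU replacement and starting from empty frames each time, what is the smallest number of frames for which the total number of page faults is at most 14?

f=1: 22 faults
f=2: 14 faults
f=3: 9 faults
f=4: 7 faults
f=5: 6 faults
f=6: 6 faults
Smallest f with faults ≤ 14 is 2.

2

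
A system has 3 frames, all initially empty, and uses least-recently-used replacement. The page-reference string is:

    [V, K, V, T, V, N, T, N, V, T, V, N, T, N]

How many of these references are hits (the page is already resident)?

V -> fault, frames {V}
K -> fault, frames {V,K}
V -> hit
T -> fault, frames {K,V,T}
V -> hit
N -> fault, evict K, frames {T,V,N}
T -> hit
N -> hit
V -> hit
T -> hit
V -> hit
N -> hit
T -> hit
N -> hit
Hits: 10.

10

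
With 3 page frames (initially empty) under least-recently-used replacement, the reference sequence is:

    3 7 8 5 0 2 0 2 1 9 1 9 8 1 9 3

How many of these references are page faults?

10

3 -> fault, frames [3]
7 -> fault, frames [3, 7]
8 -> fault, frames [3, 7, 8]
5 -> fault, evict 3, frames [7, 8, 5]
0 -> fault, evict 7, frames [8, 5, 0]
2 -> fault, evict 8, frames [5, 0, 2]
0 -> hit
2 -> hit
1 -> fault, evict 5, frames [0, 2, 1]
9 -> fault, evict 0, frames [2, 1, 9]
1 -> hit
9 -> hit
8 -> fault, evict 2, frames [1, 9, 8]
1 -> hit
9 -> hit
3 -> fault, evict 8, frames [1, 9, 3]
Page faults: 10.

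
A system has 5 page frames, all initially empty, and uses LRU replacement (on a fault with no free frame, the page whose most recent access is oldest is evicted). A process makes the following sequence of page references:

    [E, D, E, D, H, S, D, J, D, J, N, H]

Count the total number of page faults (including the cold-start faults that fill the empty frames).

6

E -> fault, frames (E)
D -> fault, frames (E D)
E -> hit
D -> hit
H -> fault, frames (E D H)
S -> fault, frames (E D H S)
D -> hit
J -> fault, frames (E H S D J)
D -> hit
J -> hit
N -> fault, evict E, frames (H S D J N)
H -> hit
Page faults: 6.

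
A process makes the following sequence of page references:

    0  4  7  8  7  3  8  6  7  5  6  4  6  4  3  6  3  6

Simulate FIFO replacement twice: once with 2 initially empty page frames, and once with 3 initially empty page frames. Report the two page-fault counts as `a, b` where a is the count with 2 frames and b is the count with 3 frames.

2 frames: F F F F . F . F F F F F . . F F . . → 12 faults.
3 frames: F F F F . F . F F F . F F . F . . . → 11 faults.
11 < 12: adding a frame reduced faults, as is typical.

12, 11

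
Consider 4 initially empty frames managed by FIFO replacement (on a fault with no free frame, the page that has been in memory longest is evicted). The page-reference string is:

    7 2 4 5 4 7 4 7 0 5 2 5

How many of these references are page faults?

5

7: miss, frames (7)
2: miss, frames (7 2)
4: miss, frames (7 2 4)
5: miss, frames (7 2 4 5)
4: hit
7: hit
4: hit
7: hit
0: miss, evict 7, frames (2 4 5 0)
5: hit
2: hit
5: hit
Page faults: 5.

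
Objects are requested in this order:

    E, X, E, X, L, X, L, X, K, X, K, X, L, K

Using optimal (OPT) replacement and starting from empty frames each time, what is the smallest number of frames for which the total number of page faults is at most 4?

f=1: 14 faults
f=2: 5 faults
f=3: 4 faults
f=4: 4 faults
Smallest f with faults ≤ 4 is 3.

3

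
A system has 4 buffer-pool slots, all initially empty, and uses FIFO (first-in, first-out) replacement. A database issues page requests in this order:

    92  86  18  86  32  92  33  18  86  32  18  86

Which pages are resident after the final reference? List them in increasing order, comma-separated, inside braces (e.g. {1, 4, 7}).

{18, 32, 33, 86}

92 → miss, frames [92]
86 → miss, frames [92, 86]
18 → miss, frames [92, 86, 18]
86 → hit
32 → miss, frames [92, 86, 18, 32]
92 → hit
33 → miss, evict 92, frames [86, 18, 32, 33]
18 → hit
86 → hit
32 → hit
18 → hit
86 → hit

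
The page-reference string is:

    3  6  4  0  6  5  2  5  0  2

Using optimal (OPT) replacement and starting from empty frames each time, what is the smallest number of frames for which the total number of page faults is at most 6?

f=1: 10 faults
f=2: 7 faults
f=3: 6 faults
f=4: 6 faults
f=5: 6 faults
f=6: 6 faults
Smallest f with faults ≤ 6 is 3.

3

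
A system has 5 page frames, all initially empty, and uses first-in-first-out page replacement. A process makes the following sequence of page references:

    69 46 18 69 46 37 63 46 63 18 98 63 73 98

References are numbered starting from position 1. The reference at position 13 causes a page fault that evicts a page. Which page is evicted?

46

pos 1: 69 → fault, frames {69}
pos 2: 46 → fault, frames {69,46}
pos 3: 18 → fault, frames {69,46,18}
pos 4: 69 → hit
pos 5: 46 → hit
pos 6: 37 → fault, frames {69,46,18,37}
pos 7: 63 → fault, frames {69,46,18,37,63}
pos 8: 46 → hit
pos 9: 63 → hit
pos 10: 18 → hit
pos 11: 98 → fault, evict 69, frames {46,18,37,63,98}
pos 12: 63 → hit
pos 13: 73 → fault, evict 46, frames {18,37,63,98,73}
At position 13, page 46 is evicted.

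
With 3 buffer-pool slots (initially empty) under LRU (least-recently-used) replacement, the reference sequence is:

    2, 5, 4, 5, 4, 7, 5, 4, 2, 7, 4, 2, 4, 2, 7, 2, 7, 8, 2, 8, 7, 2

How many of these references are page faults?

2: fault, frames {2}
5: fault, frames {2,5}
4: fault, frames {2,5,4}
5: hit
4: hit
7: fault, evict 2, frames {5,4,7}
5: hit
4: hit
2: fault, evict 7, frames {5,4,2}
7: fault, evict 5, frames {4,2,7}
4: hit
2: hit
4: hit
2: hit
7: hit
2: hit
7: hit
8: fault, evict 4, frames {2,7,8}
2: hit
8: hit
7: hit
2: hit
Page faults: 7.

7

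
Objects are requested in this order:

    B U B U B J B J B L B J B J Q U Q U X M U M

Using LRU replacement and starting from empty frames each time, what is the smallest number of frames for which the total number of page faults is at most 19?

2

f=1: 22 faults
f=2: 10 faults
f=3: 8 faults
f=4: 8 faults
f=5: 7 faults
f=6: 7 faults
f=7: 7 faults
Smallest f with faults ≤ 19 is 2.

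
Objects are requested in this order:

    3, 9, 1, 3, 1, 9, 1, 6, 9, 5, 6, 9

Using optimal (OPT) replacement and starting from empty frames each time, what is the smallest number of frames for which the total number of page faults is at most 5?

3

f=1: 12 faults
f=2: 7 faults
f=3: 5 faults
f=4: 5 faults
f=5: 5 faults
Smallest f with faults ≤ 5 is 3.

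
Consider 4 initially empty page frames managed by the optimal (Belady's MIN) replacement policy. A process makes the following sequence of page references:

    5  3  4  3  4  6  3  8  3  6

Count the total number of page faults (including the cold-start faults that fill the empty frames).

5

5: fault, frames (5)
3: fault, frames (5 3)
4: fault, frames (5 3 4)
3: hit
4: hit
6: fault, frames (5 3 4 6)
3: hit
8: fault, evict 4, frames (5 3 6 8)
3: hit
6: hit
Page faults: 5.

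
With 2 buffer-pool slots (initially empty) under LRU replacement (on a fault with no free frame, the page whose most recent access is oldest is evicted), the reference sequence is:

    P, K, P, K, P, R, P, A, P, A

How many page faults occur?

P -> miss, frames {P}
K -> miss, frames {P,K}
P -> hit
K -> hit
P -> hit
R -> miss, evict K, frames {P,R}
P -> hit
A -> miss, evict R, frames {P,A}
P -> hit
A -> hit
Page faults: 4.

4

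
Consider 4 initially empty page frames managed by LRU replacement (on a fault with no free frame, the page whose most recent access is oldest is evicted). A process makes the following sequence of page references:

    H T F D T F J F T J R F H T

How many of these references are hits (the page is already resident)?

H: miss, frames {H}
T: miss, frames {H,T}
F: miss, frames {H,T,F}
D: miss, frames {H,T,F,D}
T: hit
F: hit
J: miss, evict H, frames {D,T,F,J}
F: hit
T: hit
J: hit
R: miss, evict D, frames {F,T,J,R}
F: hit
H: miss, evict T, frames {J,R,F,H}
T: miss, evict J, frames {R,F,H,T}
Hits: 6.

6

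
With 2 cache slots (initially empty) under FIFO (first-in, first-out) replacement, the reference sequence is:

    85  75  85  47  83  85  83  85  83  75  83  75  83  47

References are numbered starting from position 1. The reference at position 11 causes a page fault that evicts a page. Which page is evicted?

pos 1: 85 -> fault, frames [85]
pos 2: 75 -> fault, frames [85, 75]
pos 3: 85 -> hit
pos 4: 47 -> fault, evict 85, frames [75, 47]
pos 5: 83 -> fault, evict 75, frames [47, 83]
pos 6: 85 -> fault, evict 47, frames [83, 85]
pos 7: 83 -> hit
pos 8: 85 -> hit
pos 9: 83 -> hit
pos 10: 75 -> fault, evict 83, frames [85, 75]
pos 11: 83 -> fault, evict 85, frames [75, 83]
At position 11, page 85 is evicted.

85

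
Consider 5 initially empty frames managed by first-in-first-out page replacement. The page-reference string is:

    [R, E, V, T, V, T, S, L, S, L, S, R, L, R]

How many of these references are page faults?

7

R → fault, frames [R]
E → fault, frames [R, E]
V → fault, frames [R, E, V]
T → fault, frames [R, E, V, T]
V → hit
T → hit
S → fault, frames [R, E, V, T, S]
L → fault, evict R, frames [E, V, T, S, L]
S → hit
L → hit
S → hit
R → fault, evict E, frames [V, T, S, L, R]
L → hit
R → hit
Page faults: 7.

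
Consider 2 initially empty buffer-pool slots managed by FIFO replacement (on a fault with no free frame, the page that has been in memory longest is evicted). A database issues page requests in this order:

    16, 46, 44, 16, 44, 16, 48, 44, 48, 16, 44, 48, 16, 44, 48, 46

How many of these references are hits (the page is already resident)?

6

16 -> miss, frames {16}
46 -> miss, frames {16,46}
44 -> miss, evict 16, frames {46,44}
16 -> miss, evict 46, frames {44,16}
44 -> hit
16 -> hit
48 -> miss, evict 44, frames {16,48}
44 -> miss, evict 16, frames {48,44}
48 -> hit
16 -> miss, evict 48, frames {44,16}
44 -> hit
48 -> miss, evict 44, frames {16,48}
16 -> hit
44 -> miss, evict 16, frames {48,44}
48 -> hit
46 -> miss, evict 48, frames {44,46}
Hits: 6.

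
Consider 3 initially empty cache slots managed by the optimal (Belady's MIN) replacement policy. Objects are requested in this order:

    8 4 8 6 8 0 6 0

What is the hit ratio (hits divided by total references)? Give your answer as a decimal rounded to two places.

8 → miss, frames [8]
4 → miss, frames [8, 4]
8 → hit
6 → miss, frames [8, 4, 6]
8 → hit
0 → miss, evict 4, frames [8, 6, 0]
6 → hit
0 → hit
Hits: 4 of 8 references → 4/8 = 0.5000.

0.50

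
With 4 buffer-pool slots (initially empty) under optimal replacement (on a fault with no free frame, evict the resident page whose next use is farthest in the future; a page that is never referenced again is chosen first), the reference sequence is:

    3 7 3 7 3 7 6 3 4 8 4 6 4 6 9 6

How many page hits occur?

3 → fault, frames {3}
7 → fault, frames {3,7}
3 → hit
7 → hit
3 → hit
7 → hit
6 → fault, frames {3,7,6}
3 → hit
4 → fault, frames {3,7,6,4}
8 → fault, evict 7, frames {3,6,4,8}
4 → hit
6 → hit
4 → hit
6 → hit
9 → fault, evict 8, frames {3,6,4,9}
6 → hit
Hits: 10.

10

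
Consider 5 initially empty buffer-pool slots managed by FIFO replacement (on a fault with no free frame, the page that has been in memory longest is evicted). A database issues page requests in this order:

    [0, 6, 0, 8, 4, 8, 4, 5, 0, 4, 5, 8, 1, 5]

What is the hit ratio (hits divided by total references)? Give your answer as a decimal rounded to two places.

0: fault, frames [0]
6: fault, frames [0, 6]
0: hit
8: fault, frames [0, 6, 8]
4: fault, frames [0, 6, 8, 4]
8: hit
4: hit
5: fault, frames [0, 6, 8, 4, 5]
0: hit
4: hit
5: hit
8: hit
1: fault, evict 0, frames [6, 8, 4, 5, 1]
5: hit
Hits: 8 of 14 references → 8/14 = 0.5714.

0.57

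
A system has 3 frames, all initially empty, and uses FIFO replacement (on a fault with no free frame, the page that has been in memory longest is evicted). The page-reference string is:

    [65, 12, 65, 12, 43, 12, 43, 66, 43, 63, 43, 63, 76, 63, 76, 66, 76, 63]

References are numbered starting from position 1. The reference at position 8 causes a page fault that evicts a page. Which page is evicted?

65

pos 1: 65: fault, frames (65)
pos 2: 12: fault, frames (65 12)
pos 3: 65: hit
pos 4: 12: hit
pos 5: 43: fault, frames (65 12 43)
pos 6: 12: hit
pos 7: 43: hit
pos 8: 66: fault, evict 65, frames (12 43 66)
At position 8, page 65 is evicted.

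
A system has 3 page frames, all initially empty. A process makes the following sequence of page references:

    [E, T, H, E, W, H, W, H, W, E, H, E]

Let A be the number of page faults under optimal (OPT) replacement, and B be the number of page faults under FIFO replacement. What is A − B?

Under OPT: F F F . F . . . . . . . → 4 faults.
Under FIFO: F F F . F . . . . F . . → 5 faults.
A − B = 4 − 5 = -1.

-1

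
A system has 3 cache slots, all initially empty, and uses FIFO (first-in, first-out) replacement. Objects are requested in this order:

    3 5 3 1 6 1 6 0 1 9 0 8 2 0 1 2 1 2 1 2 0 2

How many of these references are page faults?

10

3: miss, frames (3)
5: miss, frames (3 5)
3: hit
1: miss, frames (3 5 1)
6: miss, evict 3, frames (5 1 6)
1: hit
6: hit
0: miss, evict 5, frames (1 6 0)
1: hit
9: miss, evict 1, frames (6 0 9)
0: hit
8: miss, evict 6, frames (0 9 8)
2: miss, evict 0, frames (9 8 2)
0: miss, evict 9, frames (8 2 0)
1: miss, evict 8, frames (2 0 1)
2: hit
1: hit
2: hit
1: hit
2: hit
0: hit
2: hit
Page faults: 10.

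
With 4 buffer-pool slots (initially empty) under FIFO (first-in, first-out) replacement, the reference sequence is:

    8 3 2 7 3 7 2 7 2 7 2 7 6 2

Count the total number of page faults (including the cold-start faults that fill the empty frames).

8 -> miss, frames [8]
3 -> miss, frames [8, 3]
2 -> miss, frames [8, 3, 2]
7 -> miss, frames [8, 3, 2, 7]
3 -> hit
7 -> hit
2 -> hit
7 -> hit
2 -> hit
7 -> hit
2 -> hit
7 -> hit
6 -> miss, evict 8, frames [3, 2, 7, 6]
2 -> hit
Page faults: 5.

5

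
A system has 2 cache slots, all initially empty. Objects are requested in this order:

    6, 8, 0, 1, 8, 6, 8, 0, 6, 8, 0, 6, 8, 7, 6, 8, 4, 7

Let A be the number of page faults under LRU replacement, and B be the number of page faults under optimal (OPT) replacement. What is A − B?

Under LRU: F F F F F F . F F F F F F F F F F F → 17 faults.
Under OPT: F F F F . F . F . F . F . F . F F . → 11 faults.
A − B = 17 − 11 = 6.

6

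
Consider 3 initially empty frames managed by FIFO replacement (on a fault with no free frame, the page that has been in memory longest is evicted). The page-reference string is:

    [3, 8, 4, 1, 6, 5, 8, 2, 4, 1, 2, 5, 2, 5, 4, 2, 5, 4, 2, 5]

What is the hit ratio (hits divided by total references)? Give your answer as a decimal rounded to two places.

0.35

3 -> miss, frames [3]
8 -> miss, frames [3, 8]
4 -> miss, frames [3, 8, 4]
1 -> miss, evict 3, frames [8, 4, 1]
6 -> miss, evict 8, frames [4, 1, 6]
5 -> miss, evict 4, frames [1, 6, 5]
8 -> miss, evict 1, frames [6, 5, 8]
2 -> miss, evict 6, frames [5, 8, 2]
4 -> miss, evict 5, frames [8, 2, 4]
1 -> miss, evict 8, frames [2, 4, 1]
2 -> hit
5 -> miss, evict 2, frames [4, 1, 5]
2 -> miss, evict 4, frames [1, 5, 2]
5 -> hit
4 -> miss, evict 1, frames [5, 2, 4]
2 -> hit
5 -> hit
4 -> hit
2 -> hit
5 -> hit
Hits: 7 of 20 references → 7/20 = 0.3500.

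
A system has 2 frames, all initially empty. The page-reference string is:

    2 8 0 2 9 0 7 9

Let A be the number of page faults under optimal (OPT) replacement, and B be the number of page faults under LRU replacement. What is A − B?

Under OPT: F F F . F . F . → 5 faults.
Under LRU: F F F F F F F F → 8 faults.
A − B = 5 − 8 = -3.

-3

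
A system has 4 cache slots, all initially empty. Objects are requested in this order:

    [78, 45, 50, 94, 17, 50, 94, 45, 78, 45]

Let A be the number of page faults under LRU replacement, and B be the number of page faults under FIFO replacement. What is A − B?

Under LRU: F F F F F . . . F . → 6 faults.
Under FIFO: F F F F F . . . F F → 7 faults.
A − B = 6 − 7 = -1.

-1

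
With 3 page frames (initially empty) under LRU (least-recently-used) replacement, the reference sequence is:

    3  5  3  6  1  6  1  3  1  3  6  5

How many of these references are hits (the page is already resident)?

7

3: miss, frames [3]
5: miss, frames [3, 5]
3: hit
6: miss, frames [5, 3, 6]
1: miss, evict 5, frames [3, 6, 1]
6: hit
1: hit
3: hit
1: hit
3: hit
6: hit
5: miss, evict 1, frames [3, 6, 5]
Hits: 7.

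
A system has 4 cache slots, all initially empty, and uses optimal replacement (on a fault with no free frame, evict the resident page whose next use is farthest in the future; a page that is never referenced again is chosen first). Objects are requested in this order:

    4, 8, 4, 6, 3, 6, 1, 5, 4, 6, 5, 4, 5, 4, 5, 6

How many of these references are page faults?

4 → miss, frames (4)
8 → miss, frames (4 8)
4 → hit
6 → miss, frames (4 8 6)
3 → miss, frames (4 8 6 3)
6 → hit
1 → miss, evict 3, frames (4 8 6 1)
5 → miss, evict 1, frames (4 8 6 5)
4 → hit
6 → hit
5 → hit
4 → hit
5 → hit
4 → hit
5 → hit
6 → hit
Page faults: 6.

6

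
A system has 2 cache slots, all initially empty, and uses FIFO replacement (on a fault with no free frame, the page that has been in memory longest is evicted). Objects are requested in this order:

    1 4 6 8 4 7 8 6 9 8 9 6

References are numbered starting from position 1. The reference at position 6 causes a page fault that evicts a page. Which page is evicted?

8

pos 1: 1 -> miss, frames {1}
pos 2: 4 -> miss, frames {1,4}
pos 3: 6 -> miss, evict 1, frames {4,6}
pos 4: 8 -> miss, evict 4, frames {6,8}
pos 5: 4 -> miss, evict 6, frames {8,4}
pos 6: 7 -> miss, evict 8, frames {4,7}
At position 6, page 8 is evicted.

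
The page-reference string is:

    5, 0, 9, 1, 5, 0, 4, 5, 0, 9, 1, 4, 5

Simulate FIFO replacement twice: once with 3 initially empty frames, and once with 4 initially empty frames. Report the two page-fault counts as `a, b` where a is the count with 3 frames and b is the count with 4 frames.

10, 11

3 frames: F F F F F F F . . F F . F → 10 faults.
4 frames: F F F F . . F F F F F F F → 11 faults.
11 > 10: adding a frame increased faults — Belady's anomaly.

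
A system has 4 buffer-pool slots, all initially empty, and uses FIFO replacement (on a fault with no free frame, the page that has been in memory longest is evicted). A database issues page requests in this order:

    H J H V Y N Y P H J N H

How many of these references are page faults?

H → miss, frames [H]
J → miss, frames [H, J]
H → hit
V → miss, frames [H, J, V]
Y → miss, frames [H, J, V, Y]
N → miss, evict H, frames [J, V, Y, N]
Y → hit
P → miss, evict J, frames [V, Y, N, P]
H → miss, evict V, frames [Y, N, P, H]
J → miss, evict Y, frames [N, P, H, J]
N → hit
H → hit
Page faults: 8.

8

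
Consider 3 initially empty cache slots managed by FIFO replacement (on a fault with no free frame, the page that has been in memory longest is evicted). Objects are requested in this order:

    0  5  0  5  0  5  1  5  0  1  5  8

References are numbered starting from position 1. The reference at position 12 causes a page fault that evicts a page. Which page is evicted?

pos 1: 0 -> fault, frames [0]
pos 2: 5 -> fault, frames [0, 5]
pos 3: 0 -> hit
pos 4: 5 -> hit
pos 5: 0 -> hit
pos 6: 5 -> hit
pos 7: 1 -> fault, frames [0, 5, 1]
pos 8: 5 -> hit
pos 9: 0 -> hit
pos 10: 1 -> hit
pos 11: 5 -> hit
pos 12: 8 -> fault, evict 0, frames [5, 1, 8]
At position 12, page 0 is evicted.

0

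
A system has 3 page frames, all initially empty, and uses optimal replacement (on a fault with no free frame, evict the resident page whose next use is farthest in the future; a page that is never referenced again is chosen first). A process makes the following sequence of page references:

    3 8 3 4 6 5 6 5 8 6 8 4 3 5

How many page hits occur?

3 → fault, frames (3)
8 → fault, frames (3 8)
3 → hit
4 → fault, frames (3 8 4)
6 → fault, evict 3, frames (8 4 6)
5 → fault, evict 4, frames (8 6 5)
6 → hit
5 → hit
8 → hit
6 → hit
8 → hit
4 → fault, evict 6, frames (8 5 4)
3 → fault, evict 4, frames (8 5 3)
5 → hit
Hits: 7.

7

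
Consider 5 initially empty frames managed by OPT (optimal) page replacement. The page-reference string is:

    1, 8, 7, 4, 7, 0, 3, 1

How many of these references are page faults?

6

1 → miss, frames {1}
8 → miss, frames {1,8}
7 → miss, frames {1,8,7}
4 → miss, frames {1,8,7,4}
7 → hit
0 → miss, frames {1,8,7,4,0}
3 → miss, evict 0, frames {1,8,7,4,3}
1 → hit
Page faults: 6.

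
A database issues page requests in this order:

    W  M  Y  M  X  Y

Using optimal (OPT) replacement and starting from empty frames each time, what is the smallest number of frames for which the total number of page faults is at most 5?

f=1: 6 faults
f=2: 4 faults
f=3: 4 faults
f=4: 4 faults
Smallest f with faults ≤ 5 is 2.

2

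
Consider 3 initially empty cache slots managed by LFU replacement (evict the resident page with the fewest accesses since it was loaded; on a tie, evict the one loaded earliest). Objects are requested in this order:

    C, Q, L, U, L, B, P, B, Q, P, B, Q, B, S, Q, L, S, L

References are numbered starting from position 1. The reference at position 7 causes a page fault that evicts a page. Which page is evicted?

U

pos 1: C: miss, frames [C]
pos 2: Q: miss, frames [C, Q]
pos 3: L: miss, frames [C, Q, L]
pos 4: U: miss, evict C, frames [Q, L, U]
pos 5: L: hit
pos 6: B: miss, evict Q, frames [L, U, B]
pos 7: P: miss, evict U, frames [L, B, P]
At position 7, page U is evicted.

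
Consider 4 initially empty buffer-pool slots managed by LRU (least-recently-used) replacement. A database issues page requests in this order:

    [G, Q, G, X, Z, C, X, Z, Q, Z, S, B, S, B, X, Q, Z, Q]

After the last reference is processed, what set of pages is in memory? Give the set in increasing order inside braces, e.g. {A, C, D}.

{B, Q, X, Z}

G → miss, frames {G}
Q → miss, frames {G,Q}
G → hit
X → miss, frames {Q,G,X}
Z → miss, frames {Q,G,X,Z}
C → miss, evict Q, frames {G,X,Z,C}
X → hit
Z → hit
Q → miss, evict G, frames {C,X,Z,Q}
Z → hit
S → miss, evict C, frames {X,Q,Z,S}
B → miss, evict X, frames {Q,Z,S,B}
S → hit
B → hit
X → miss, evict Q, frames {Z,S,B,X}
Q → miss, evict Z, frames {S,B,X,Q}
Z → miss, evict S, frames {B,X,Q,Z}
Q → hit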